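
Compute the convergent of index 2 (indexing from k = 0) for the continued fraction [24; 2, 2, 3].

Using pₖ = aₖpₖ₋₁ + pₖ₋₂, qₖ = aₖqₖ₋₁ + qₖ₋₂ (with p₋₁=1, p₋₂=0, q₋₁=0, q₋₂=1):
  k=0: a=24, p=24, q=1
  k=1: a=2, p=49, q=2
  k=2: a=2, p=122, q=5

122/5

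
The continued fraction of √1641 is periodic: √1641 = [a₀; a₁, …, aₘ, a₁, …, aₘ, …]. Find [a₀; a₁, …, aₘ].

[40; 1, 1, 26, 1, 1, 80]

a₀ = ⌊√1641⌋ = 40.
With m₀=0, d₀=1 and mₖ₊₁ = dₖaₖ − mₖ, dₖ₊₁ = (n − mₖ₊₁²)/dₖ, aₖ₊₁ = ⌊(a₀+mₖ₊₁)/dₖ₊₁⌋:
  k=1: m=40, d=41, a=1
  k=2: m=1, d=40, a=1
  k=3: m=39, d=3, a=26
  k=4: m=39, d=40, a=1
  k=5: m=1, d=41, a=1
  k=6: m=40, d=1, a=80
d=1 and a=2a₀=80 at k=6, so the next step gives (m, d) = (40, 41) again — its k=1 value — and the period has length 6.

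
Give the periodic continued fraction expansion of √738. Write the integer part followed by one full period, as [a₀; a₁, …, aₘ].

[27; 6, 54]

a₀ = ⌊√738⌋ = 27.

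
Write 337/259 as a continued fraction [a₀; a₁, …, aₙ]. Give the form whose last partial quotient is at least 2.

337 = 1·259 + 78
259 = 3·78 + 25
78 = 3·25 + 3
25 = 8·3 + 1
3 = 3·1 + 0  (stop)
So 337/259 = [1; 3, 3, 8, 3].

[1; 3, 3, 8, 3]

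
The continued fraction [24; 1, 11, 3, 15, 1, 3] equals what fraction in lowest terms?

59282/2379

Using pₖ = aₖpₖ₋₁ + pₖ₋₂ and qₖ = aₖqₖ₋₁ + qₖ₋₂:
  k=0: a=24, p=24, q=1
  k=1: a=1, p=25, q=1
  k=2: a=11, p=299, q=12
  k=3: a=3, p=922, q=37
  k=4: a=15, p=14129, q=567
  k=5: a=1, p=15051, q=604
  k=6: a=3, p=59282, q=2379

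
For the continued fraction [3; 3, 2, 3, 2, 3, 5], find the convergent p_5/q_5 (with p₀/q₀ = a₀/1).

Using pₖ = aₖpₖ₋₁ + pₖ₋₂, qₖ = aₖqₖ₋₁ + qₖ₋₂ (with p₋₁=1, p₋₂=0, q₋₁=0, q₋₂=1):
  k=0: a=3, p=3, q=1
  k=1: a=3, p=10, q=3
  k=2: a=2, p=23, q=7
  k=3: a=3, p=79, q=24
  k=4: a=2, p=181, q=55
  k=5: a=3, p=622, q=189

622/189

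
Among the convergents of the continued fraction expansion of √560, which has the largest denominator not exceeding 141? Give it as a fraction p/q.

√560 = [23; 1, 1, 1, 46, …] (period length 4).
Convergents:
  p_0/q_0 = 23/1
  p_1/q_1 = 24/1
  p_2/q_2 = 47/2
  p_3/q_3 = 71/3
  p_4/q_4 = 3313/140
  p_5/q_5 = 3384/143
q_4 = 140 ≤ 141 < 143 = q_5, so the answer is 3313/140.

3313/140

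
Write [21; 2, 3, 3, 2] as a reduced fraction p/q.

Using pₖ = aₖpₖ₋₁ + pₖ₋₂ and qₖ = aₖqₖ₋₁ + qₖ₋₂:
  k=0: a=21, p=21, q=1
  k=1: a=2, p=43, q=2
  k=2: a=3, p=150, q=7
  k=3: a=3, p=493, q=23
  k=4: a=2, p=1136, q=53

1136/53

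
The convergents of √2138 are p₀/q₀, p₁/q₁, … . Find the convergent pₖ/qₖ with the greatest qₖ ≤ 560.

21131/457

√2138 = [46; 4, 5, 5, 4, 92, …] (period length 5).
Convergents:
  p_0/q_0 = 46/1
  p_1/q_1 = 185/4
  p_2/q_2 = 971/21
  p_3/q_3 = 5040/109
  p_4/q_4 = 21131/457
  p_5/q_5 = 1949092/42153
q_4 = 457 ≤ 560 < 42153 = q_5, so the answer is 21131/457.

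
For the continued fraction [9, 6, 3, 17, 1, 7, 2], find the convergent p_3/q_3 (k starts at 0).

3013/329

Using pₖ = aₖpₖ₋₁ + pₖ₋₂, qₖ = aₖqₖ₋₁ + qₖ₋₂ (with p₋₁=1, p₋₂=0, q₋₁=0, q₋₂=1):
  k=0: a=9, p=9, q=1
  k=1: a=6, p=55, q=6
  k=2: a=3, p=174, q=19
  k=3: a=17, p=3013, q=329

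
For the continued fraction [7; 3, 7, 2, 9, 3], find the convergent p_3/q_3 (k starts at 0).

344/47

Using pₖ = aₖpₖ₋₁ + pₖ₋₂, qₖ = aₖqₖ₋₁ + qₖ₋₂ (with p₋₁=1, p₋₂=0, q₋₁=0, q₋₂=1):
  k=0: a=7, p=7, q=1
  k=1: a=3, p=22, q=3
  k=2: a=7, p=161, q=22
  k=3: a=2, p=344, q=47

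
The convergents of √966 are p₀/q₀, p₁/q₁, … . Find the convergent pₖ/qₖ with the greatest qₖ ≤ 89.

1927/62

√966 = [31; 12, 2, 2, 2, 12, 62, …] (period length 6).
Convergents:
  p_0/q_0 = 31/1
  p_1/q_1 = 373/12
  p_2/q_2 = 777/25
  p_3/q_3 = 1927/62
  p_4/q_4 = 4631/149
q_3 = 62 ≤ 89 < 149 = q_4, so the answer is 1927/62.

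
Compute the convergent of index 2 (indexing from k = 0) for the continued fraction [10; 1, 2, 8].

32/3

Using pₖ = aₖpₖ₋₁ + pₖ₋₂, qₖ = aₖqₖ₋₁ + qₖ₋₂ (with p₋₁=1, p₋₂=0, q₋₁=0, q₋₂=1):
  k=0: a=10, p=10, q=1
  k=1: a=1, p=11, q=1
  k=2: a=2, p=32, q=3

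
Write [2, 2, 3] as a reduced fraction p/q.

Fold from the inside: start with 3/1.
  2 + 1/3 = 7/3
  2 + 3/7 = 17/7

17/7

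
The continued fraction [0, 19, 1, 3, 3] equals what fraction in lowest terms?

13/257

Fold from the inside: start with 3/1.
  3 + 1/3 = 10/3
  1 + 3/10 = 13/10
  19 + 10/13 = 257/13
  0 + 13/257 = 13/257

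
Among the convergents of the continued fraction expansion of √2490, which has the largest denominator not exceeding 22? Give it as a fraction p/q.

499/10

√2490 = [49; 1, 8, 1, 98, …] (period length 4).
Convergents:
  p_0/q_0 = 49/1
  p_1/q_1 = 50/1
  p_2/q_2 = 449/9
  p_3/q_3 = 499/10
  p_4/q_4 = 49351/989
q_3 = 10 ≤ 22 < 989 = q_4, so the answer is 499/10.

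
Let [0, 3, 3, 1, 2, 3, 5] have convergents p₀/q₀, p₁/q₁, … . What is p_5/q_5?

Using pₖ = aₖpₖ₋₁ + pₖ₋₂, qₖ = aₖqₖ₋₁ + qₖ₋₂ (with p₋₁=1, p₋₂=0, q₋₁=0, q₋₂=1):
  k=0: a=0, p=0, q=1
  k=1: a=3, p=1, q=3
  k=2: a=3, p=3, q=10
  k=3: a=1, p=4, q=13
  k=4: a=2, p=11, q=36
  k=5: a=3, p=37, q=121

37/121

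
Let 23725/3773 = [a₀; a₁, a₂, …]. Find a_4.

23725 = 6·3773 + 1087   →  a_0 = 6
3773 = 3·1087 + 512   →  a_1 = 3
1087 = 2·512 + 63   →  a_2 = 2
512 = 8·63 + 8   →  a_3 = 8
63 = 7·8 + 7   →  a_4 = 7

7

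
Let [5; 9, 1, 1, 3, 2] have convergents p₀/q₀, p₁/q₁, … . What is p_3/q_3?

97/19

Using pₖ = aₖpₖ₋₁ + pₖ₋₂, qₖ = aₖqₖ₋₁ + qₖ₋₂ (with p₋₁=1, p₋₂=0, q₋₁=0, q₋₂=1):
  k=0: a=5, p=5, q=1
  k=1: a=9, p=46, q=9
  k=2: a=1, p=51, q=10
  k=3: a=1, p=97, q=19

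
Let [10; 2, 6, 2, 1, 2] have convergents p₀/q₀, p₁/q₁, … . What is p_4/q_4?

Using pₖ = aₖpₖ₋₁ + pₖ₋₂, qₖ = aₖqₖ₋₁ + qₖ₋₂ (with p₋₁=1, p₋₂=0, q₋₁=0, q₋₂=1):
  k=0: a=10, p=10, q=1
  k=1: a=2, p=21, q=2
  k=2: a=6, p=136, q=13
  k=3: a=2, p=293, q=28
  k=4: a=1, p=429, q=41

429/41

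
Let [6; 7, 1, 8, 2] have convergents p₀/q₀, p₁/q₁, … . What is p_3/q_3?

435/71

Using pₖ = aₖpₖ₋₁ + pₖ₋₂, qₖ = aₖqₖ₋₁ + qₖ₋₂ (with p₋₁=1, p₋₂=0, q₋₁=0, q₋₂=1):
  k=0: a=6, p=6, q=1
  k=1: a=7, p=43, q=7
  k=2: a=1, p=49, q=8
  k=3: a=8, p=435, q=71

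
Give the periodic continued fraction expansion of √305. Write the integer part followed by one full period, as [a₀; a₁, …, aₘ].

a₀ = ⌊√305⌋ = 17.
With m₀=0, d₀=1 and mₖ₊₁ = dₖaₖ − mₖ, dₖ₊₁ = (n − mₖ₊₁²)/dₖ, aₖ₊₁ = ⌊(a₀+mₖ₊₁)/dₖ₊₁⌋:
  k=1: m=17, d=16, a=2
  k=2: m=15, d=5, a=6
  k=3: m=15, d=16, a=2
  k=4: m=17, d=1, a=34
d=1 and a=2a₀=34 at k=4, so the next step gives (m, d) = (17, 16) again — its k=1 value — and the period has length 4.

[17; 2, 6, 2, 34]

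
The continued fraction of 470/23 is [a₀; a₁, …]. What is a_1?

2

470 = 20·23 + 10   →  a_0 = 20
23 = 2·10 + 3   →  a_1 = 2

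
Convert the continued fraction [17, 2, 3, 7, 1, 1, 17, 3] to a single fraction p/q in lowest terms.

Using pₖ = aₖpₖ₋₁ + pₖ₋₂ and qₖ = aₖqₖ₋₁ + qₖ₋₂:
  k=0: a=17, p=17, q=1
  k=1: a=2, p=35, q=2
  k=2: a=3, p=122, q=7
  k=3: a=7, p=889, q=51
  k=4: a=1, p=1011, q=58
  k=5: a=1, p=1900, q=109
  k=6: a=17, p=33311, q=1911
  k=7: a=3, p=101833, q=5842

101833/5842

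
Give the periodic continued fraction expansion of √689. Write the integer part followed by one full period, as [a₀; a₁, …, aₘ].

[26; 4, 52]

a₀ = ⌊√689⌋ = 26.
With m₀=0, d₀=1 and mₖ₊₁ = dₖaₖ − mₖ, dₖ₊₁ = (n − mₖ₊₁²)/dₖ, aₖ₊₁ = ⌊(a₀+mₖ₊₁)/dₖ₊₁⌋:
  k=1: m=26, d=13, a=4
  k=2: m=26, d=1, a=52
d=1 and a=2a₀=52 at k=2, so the next step gives (m, d) = (26, 13) again — its k=1 value — and the period has length 2.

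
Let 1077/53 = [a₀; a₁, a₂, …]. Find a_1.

3

1077 = 20·53 + 17   →  a_0 = 20
53 = 3·17 + 2   →  a_1 = 3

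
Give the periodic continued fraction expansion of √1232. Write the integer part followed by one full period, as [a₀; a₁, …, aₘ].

[35; 10, 70]

a₀ = ⌊√1232⌋ = 35.
With m₀=0, d₀=1 and mₖ₊₁ = dₖaₖ − mₖ, dₖ₊₁ = (n − mₖ₊₁²)/dₖ, aₖ₊₁ = ⌊(a₀+mₖ₊₁)/dₖ₊₁⌋:
  k=1: m=35, d=7, a=10
  k=2: m=35, d=1, a=70
d=1 and a=2a₀=70 at k=2, so the next step gives (m, d) = (35, 7) again — its k=1 value — and the period has length 2.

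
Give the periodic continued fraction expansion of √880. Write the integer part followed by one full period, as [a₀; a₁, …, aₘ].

[29; 1, 1, 1, 58]

a₀ = ⌊√880⌋ = 29.
With m₀=0, d₀=1 and mₖ₊₁ = dₖaₖ − mₖ, dₖ₊₁ = (n − mₖ₊₁²)/dₖ, aₖ₊₁ = ⌊(a₀+mₖ₊₁)/dₖ₊₁⌋:
  k=1: m=29, d=39, a=1
  k=2: m=10, d=20, a=1
  k=3: m=10, d=39, a=1
  k=4: m=29, d=1, a=58
d=1 and a=2a₀=58 at k=4, so the next step gives (m, d) = (29, 39) again — its k=1 value — and the period has length 4.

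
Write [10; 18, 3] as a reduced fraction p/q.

553/55

Fold from the inside: start with 3/1.
  18 + 1/3 = 55/3
  10 + 3/55 = 553/55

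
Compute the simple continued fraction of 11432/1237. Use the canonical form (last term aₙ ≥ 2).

[9; 4, 7, 3, 2, 2, 2]

11432 = 9·1237 + 299
1237 = 4·299 + 41
299 = 7·41 + 12
41 = 3·12 + 5
12 = 2·5 + 2
5 = 2·2 + 1
2 = 2·1 + 0  (stop)
So 11432/1237 = [9; 4, 7, 3, 2, 2, 2].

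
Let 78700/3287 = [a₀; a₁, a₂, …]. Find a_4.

15

78700 = 23·3287 + 3099   →  a_0 = 23
3287 = 1·3099 + 188   →  a_1 = 1
3099 = 16·188 + 91   →  a_2 = 16
188 = 2·91 + 6   →  a_3 = 2
91 = 15·6 + 1   →  a_4 = 15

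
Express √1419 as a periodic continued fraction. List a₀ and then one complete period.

[37; 1, 2, 37, 2, 1, 74]

a₀ = ⌊√1419⌋ = 37.
With m₀=0, d₀=1 and mₖ₊₁ = dₖaₖ − mₖ, dₖ₊₁ = (n − mₖ₊₁²)/dₖ, aₖ₊₁ = ⌊(a₀+mₖ₊₁)/dₖ₊₁⌋:
  k=1: m=37, d=50, a=1
  k=2: m=13, d=25, a=2
  k=3: m=37, d=2, a=37
  k=4: m=37, d=25, a=2
  k=5: m=13, d=50, a=1
  k=6: m=37, d=1, a=74
d=1 and a=2a₀=74 at k=6, so the next step gives (m, d) = (37, 50) again — its k=1 value — and the period has length 6.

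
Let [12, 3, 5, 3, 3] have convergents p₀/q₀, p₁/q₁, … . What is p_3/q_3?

Using pₖ = aₖpₖ₋₁ + pₖ₋₂, qₖ = aₖqₖ₋₁ + qₖ₋₂ (with p₋₁=1, p₋₂=0, q₋₁=0, q₋₂=1):
  k=0: a=12, p=12, q=1
  k=1: a=3, p=37, q=3
  k=2: a=5, p=197, q=16
  k=3: a=3, p=628, q=51

628/51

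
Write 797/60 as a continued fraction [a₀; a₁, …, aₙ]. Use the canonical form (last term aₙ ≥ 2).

[13; 3, 1, 1, 8]

797 = 13×60 + 17
60 = 3×17 + 9
17 = 1×9 + 8
9 = 1×8 + 1
8 = 8×1 + 0  (stop)
So 797/60 = [13; 3, 1, 1, 8].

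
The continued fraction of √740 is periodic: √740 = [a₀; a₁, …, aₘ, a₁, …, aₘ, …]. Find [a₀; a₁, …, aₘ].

[27; 4, 1, 12, 1, 4, 54]

a₀ = ⌊√740⌋ = 27.
With m₀=0, d₀=1 and mₖ₊₁ = dₖaₖ − mₖ, dₖ₊₁ = (n − mₖ₊₁²)/dₖ, aₖ₊₁ = ⌊(a₀+mₖ₊₁)/dₖ₊₁⌋:
  k=1: m=27, d=11, a=4
  k=2: m=17, d=41, a=1
  k=3: m=24, d=4, a=12
  k=4: m=24, d=41, a=1
  k=5: m=17, d=11, a=4
  k=6: m=27, d=1, a=54
d=1 and a=2a₀=54 at k=6, so the next step gives (m, d) = (27, 11) again — its k=1 value — and the period has length 6.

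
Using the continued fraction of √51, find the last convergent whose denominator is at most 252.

707/99

√51 = [7; 7, 14, …] (period length 2).
Convergents:
  p_0/q_0 = 7/1
  p_1/q_1 = 50/7
  p_2/q_2 = 707/99
  p_3/q_3 = 4999/700
q_2 = 99 ≤ 252 < 700 = q_3, so the answer is 707/99.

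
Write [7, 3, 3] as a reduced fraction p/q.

73/10

Using pₖ = aₖpₖ₋₁ + pₖ₋₂ and qₖ = aₖqₖ₋₁ + qₖ₋₂:
  k=0: a=7, p=7, q=1
  k=1: a=3, p=22, q=3
  k=2: a=3, p=73, q=10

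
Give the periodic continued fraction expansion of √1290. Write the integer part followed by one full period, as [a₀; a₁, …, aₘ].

[35; 1, 10, 1, 70]

a₀ = ⌊√1290⌋ = 35.
With m₀=0, d₀=1 and mₖ₊₁ = dₖaₖ − mₖ, dₖ₊₁ = (n − mₖ₊₁²)/dₖ, aₖ₊₁ = ⌊(a₀+mₖ₊₁)/dₖ₊₁⌋:
  k=1: m=35, d=65, a=1
  k=2: m=30, d=6, a=10
  k=3: m=30, d=65, a=1
  k=4: m=35, d=1, a=70
d=1 and a=2a₀=70 at k=4, so the next step gives (m, d) = (35, 65) again — its k=1 value — and the period has length 4.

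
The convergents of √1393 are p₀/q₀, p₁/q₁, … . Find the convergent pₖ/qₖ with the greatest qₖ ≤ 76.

√1393 = [37; 3, 10, 3, 74, …] (period length 4).
Convergents:
  p_0/q_0 = 37/1
  p_1/q_1 = 112/3
  p_2/q_2 = 1157/31
  p_3/q_3 = 3583/96
q_2 = 31 ≤ 76 < 96 = q_3, so the answer is 1157/31.

1157/31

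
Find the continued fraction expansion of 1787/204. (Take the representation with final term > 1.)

1787 = 8×204 + 155
204 = 1×155 + 49
155 = 3×49 + 8
49 = 6×8 + 1
8 = 8×1 + 0  (stop)
So 1787/204 = [8; 1, 3, 6, 8].

[8; 1, 3, 6, 8]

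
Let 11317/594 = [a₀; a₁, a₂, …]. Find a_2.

11317 = 19·594 + 31   →  a_0 = 19
594 = 19·31 + 5   →  a_1 = 19
31 = 6·5 + 1   →  a_2 = 6

6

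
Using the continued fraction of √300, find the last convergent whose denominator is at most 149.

√300 = [17; 3, 8, 3, 34, …] (period length 4).
Convergents:
  p_0/q_0 = 17/1
  p_1/q_1 = 52/3
  p_2/q_2 = 433/25
  p_3/q_3 = 1351/78
  p_4/q_4 = 46367/2677
q_3 = 78 ≤ 149 < 2677 = q_4, so the answer is 1351/78.

1351/78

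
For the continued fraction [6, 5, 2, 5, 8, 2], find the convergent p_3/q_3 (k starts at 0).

371/60

Using pₖ = aₖpₖ₋₁ + pₖ₋₂, qₖ = aₖqₖ₋₁ + qₖ₋₂ (with p₋₁=1, p₋₂=0, q₋₁=0, q₋₂=1):
  k=0: a=6, p=6, q=1
  k=1: a=5, p=31, q=5
  k=2: a=2, p=68, q=11
  k=3: a=5, p=371, q=60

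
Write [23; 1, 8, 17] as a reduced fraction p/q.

Using pₖ = aₖpₖ₋₁ + pₖ₋₂ and qₖ = aₖqₖ₋₁ + qₖ₋₂:
  k=0: a=23, p=23, q=1
  k=1: a=1, p=24, q=1
  k=2: a=8, p=215, q=9
  k=3: a=17, p=3679, q=154

3679/154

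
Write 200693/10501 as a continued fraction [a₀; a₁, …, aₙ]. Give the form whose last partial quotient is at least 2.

200693 = 19*10501 + 1174
10501 = 8*1174 + 1109
1174 = 1*1109 + 65
1109 = 17*65 + 4
65 = 16*4 + 1
4 = 4*1 + 0  (stop)
So 200693/10501 = [19; 8, 1, 17, 16, 4].

[19; 8, 1, 17, 16, 4]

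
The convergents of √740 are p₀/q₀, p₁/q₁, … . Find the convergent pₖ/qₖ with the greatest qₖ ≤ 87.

1877/69

√740 = [27; 4, 1, 12, 1, 4, 54, …] (period length 6).
Convergents:
  p_0/q_0 = 27/1
  p_1/q_1 = 109/4
  p_2/q_2 = 136/5
  p_3/q_3 = 1741/64
  p_4/q_4 = 1877/69
  p_5/q_5 = 9249/340
q_4 = 69 ≤ 87 < 340 = q_5, so the answer is 1877/69.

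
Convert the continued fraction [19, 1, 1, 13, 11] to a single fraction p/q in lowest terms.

5836/299

Fold from the inside: start with 11/1.
  13 + 1/11 = 144/11
  1 + 11/144 = 155/144
  1 + 144/155 = 299/155
  19 + 155/299 = 5836/299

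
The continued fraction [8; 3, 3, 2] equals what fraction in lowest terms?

Fold from the inside: start with 2/1.
  3 + 1/2 = 7/2
  3 + 2/7 = 23/7
  8 + 7/23 = 191/23

191/23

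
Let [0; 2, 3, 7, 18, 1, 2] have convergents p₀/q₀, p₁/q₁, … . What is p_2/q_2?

3/7

Using pₖ = aₖpₖ₋₁ + pₖ₋₂, qₖ = aₖqₖ₋₁ + qₖ₋₂ (with p₋₁=1, p₋₂=0, q₋₁=0, q₋₂=1):
  k=0: a=0, p=0, q=1
  k=1: a=2, p=1, q=2
  k=2: a=3, p=3, q=7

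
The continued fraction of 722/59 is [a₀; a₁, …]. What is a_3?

1

722 = 12·59 + 14   →  a_0 = 12
59 = 4·14 + 3   →  a_1 = 4
14 = 4·3 + 2   →  a_2 = 4
3 = 1·2 + 1   →  a_3 = 1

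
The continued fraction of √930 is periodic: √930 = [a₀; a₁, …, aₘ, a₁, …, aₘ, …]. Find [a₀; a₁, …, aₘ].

[30; 2, 60]

a₀ = ⌊√930⌋ = 30.
With m₀=0, d₀=1 and mₖ₊₁ = dₖaₖ − mₖ, dₖ₊₁ = (n − mₖ₊₁²)/dₖ, aₖ₊₁ = ⌊(a₀+mₖ₊₁)/dₖ₊₁⌋:
  k=1: m=30, d=30, a=2
  k=2: m=30, d=1, a=60
d=1 and a=2a₀=60 at k=2, so the next step gives (m, d) = (30, 30) again — its k=1 value — and the period has length 2.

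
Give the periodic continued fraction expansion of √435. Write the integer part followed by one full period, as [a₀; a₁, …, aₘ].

[20; 1, 5, 1, 40]

a₀ = ⌊√435⌋ = 20.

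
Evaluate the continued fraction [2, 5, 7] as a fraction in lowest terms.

Fold from the inside: start with 7/1.
  5 + 1/7 = 36/7
  2 + 7/36 = 79/36

79/36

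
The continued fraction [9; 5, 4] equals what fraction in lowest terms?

193/21

Fold from the inside: start with 4/1.
  5 + 1/4 = 21/4
  9 + 4/21 = 193/21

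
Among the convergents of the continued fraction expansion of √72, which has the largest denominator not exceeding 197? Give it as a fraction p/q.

577/68

√72 = [8; 2, 16, …] (period length 2).
Convergents:
  p_0/q_0 = 8/1
  p_1/q_1 = 17/2
  p_2/q_2 = 280/33
  p_3/q_3 = 577/68
  p_4/q_4 = 9512/1121
q_3 = 68 ≤ 197 < 1121 = q_4, so the answer is 577/68.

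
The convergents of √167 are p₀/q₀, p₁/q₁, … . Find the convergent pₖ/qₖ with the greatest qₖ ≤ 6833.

56447/4368

√167 = [12; 1, 11, 1, 24, …] (period length 4).
Convergents:
  p_0/q_0 = 12/1
  p_1/q_1 = 13/1
  p_2/q_2 = 155/12
  p_3/q_3 = 168/13
  p_4/q_4 = 4187/324
  p_5/q_5 = 4355/337
  p_6/q_6 = 52092/4031
  p_7/q_7 = 56447/4368
  p_8/q_8 = 1406820/108863
q_7 = 4368 ≤ 6833 < 108863 = q_8, so the answer is 56447/4368.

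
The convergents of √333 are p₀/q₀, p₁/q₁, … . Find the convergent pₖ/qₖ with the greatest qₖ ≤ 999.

10657/584

√333 = [18; 4, 36, …] (period length 2).
Convergents:
  p_0/q_0 = 18/1
  p_1/q_1 = 73/4
  p_2/q_2 = 2646/145
  p_3/q_3 = 10657/584
  p_4/q_4 = 386298/21169
q_3 = 584 ≤ 999 < 21169 = q_4, so the answer is 10657/584.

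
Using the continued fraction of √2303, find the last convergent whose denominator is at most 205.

√2303 = [47; 1, 94, …] (period length 2).
Convergents:
  p_0/q_0 = 47/1
  p_1/q_1 = 48/1
  p_2/q_2 = 4559/95
  p_3/q_3 = 4607/96
  p_4/q_4 = 437617/9119
q_3 = 96 ≤ 205 < 9119 = q_4, so the answer is 4607/96.

4607/96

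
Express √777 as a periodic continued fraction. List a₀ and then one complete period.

[27; 1, 6, 1, 54]

a₀ = ⌊√777⌋ = 27.
With m₀=0, d₀=1 and mₖ₊₁ = dₖaₖ − mₖ, dₖ₊₁ = (n − mₖ₊₁²)/dₖ, aₖ₊₁ = ⌊(a₀+mₖ₊₁)/dₖ₊₁⌋:
  k=1: m=27, d=48, a=1
  k=2: m=21, d=7, a=6
  k=3: m=21, d=48, a=1
  k=4: m=27, d=1, a=54
d=1 and a=2a₀=54 at k=4, so the next step gives (m, d) = (27, 48) again — its k=1 value — and the period has length 4.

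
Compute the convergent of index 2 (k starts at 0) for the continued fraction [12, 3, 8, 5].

308/25

Using pₖ = aₖpₖ₋₁ + pₖ₋₂, qₖ = aₖqₖ₋₁ + qₖ₋₂ (with p₋₁=1, p₋₂=0, q₋₁=0, q₋₂=1):
  k=0: a=12, p=12, q=1
  k=1: a=3, p=37, q=3
  k=2: a=8, p=308, q=25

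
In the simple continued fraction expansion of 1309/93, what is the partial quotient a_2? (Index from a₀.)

3

1309 = 14·93 + 7   →  a_0 = 14
93 = 13·7 + 2   →  a_1 = 13
7 = 3·2 + 1   →  a_2 = 3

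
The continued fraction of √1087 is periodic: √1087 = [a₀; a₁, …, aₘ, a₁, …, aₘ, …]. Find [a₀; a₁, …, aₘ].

a₀ = ⌊√1087⌋ = 32.
With m₀=0, d₀=1 and mₖ₊₁ = dₖaₖ − mₖ, dₖ₊₁ = (n − mₖ₊₁²)/dₖ, aₖ₊₁ = ⌊(a₀+mₖ₊₁)/dₖ₊₁⌋:
  k=1: m=32, d=63, a=1
  k=2: m=31, d=2, a=31
  k=3: m=31, d=63, a=1
  k=4: m=32, d=1, a=64
d=1 and a=2a₀=64 at k=4, so the next step gives (m, d) = (32, 63) again — its k=1 value — and the period has length 4.

[32; 1, 31, 1, 64]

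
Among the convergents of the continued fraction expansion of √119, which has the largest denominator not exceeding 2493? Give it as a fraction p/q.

26170/2399

√119 = [10; 1, 9, 1, 20, …] (period length 4).
Convergents:
  p_0/q_0 = 10/1
  p_1/q_1 = 11/1
  p_2/q_2 = 109/10
  p_3/q_3 = 120/11
  p_4/q_4 = 2509/230
  p_5/q_5 = 2629/241
  p_6/q_6 = 26170/2399
  p_7/q_7 = 28799/2640
q_6 = 2399 ≤ 2493 < 2640 = q_7, so the answer is 26170/2399.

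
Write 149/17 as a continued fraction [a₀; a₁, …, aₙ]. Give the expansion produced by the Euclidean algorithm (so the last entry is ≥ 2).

149 = 8×17 + 13
17 = 1×13 + 4
13 = 3×4 + 1
4 = 4×1 + 0  (stop)
So 149/17 = [8; 1, 3, 4].

[8; 1, 3, 4]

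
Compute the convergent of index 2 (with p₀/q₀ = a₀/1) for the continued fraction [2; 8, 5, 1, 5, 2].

Using pₖ = aₖpₖ₋₁ + pₖ₋₂, qₖ = aₖqₖ₋₁ + qₖ₋₂ (with p₋₁=1, p₋₂=0, q₋₁=0, q₋₂=1):
  k=0: a=2, p=2, q=1
  k=1: a=8, p=17, q=8
  k=2: a=5, p=87, q=41

87/41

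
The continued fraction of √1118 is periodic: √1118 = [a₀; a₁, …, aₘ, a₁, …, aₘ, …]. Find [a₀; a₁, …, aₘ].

a₀ = ⌊√1118⌋ = 33.

[33; 2, 3, 2, 3, 2, 66]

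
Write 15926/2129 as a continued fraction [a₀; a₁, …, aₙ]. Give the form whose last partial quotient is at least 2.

15926 = 7×2129 + 1023
2129 = 2×1023 + 83
1023 = 12×83 + 27
83 = 3×27 + 2
27 = 13×2 + 1
2 = 2×1 + 0  (stop)
So 15926/2129 = [7; 2, 12, 3, 13, 2].

[7; 2, 12, 3, 13, 2]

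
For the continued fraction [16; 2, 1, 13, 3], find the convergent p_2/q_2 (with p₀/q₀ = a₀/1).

49/3

Using pₖ = aₖpₖ₋₁ + pₖ₋₂, qₖ = aₖqₖ₋₁ + qₖ₋₂ (with p₋₁=1, p₋₂=0, q₋₁=0, q₋₂=1):
  k=0: a=16, p=16, q=1
  k=1: a=2, p=33, q=2
  k=2: a=1, p=49, q=3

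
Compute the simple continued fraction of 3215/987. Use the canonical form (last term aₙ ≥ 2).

3215 = 3·987 + 254
987 = 3·254 + 225
254 = 1·225 + 29
225 = 7·29 + 22
29 = 1·22 + 7
22 = 3·7 + 1
7 = 7·1 + 0  (stop)
So 3215/987 = [3; 3, 1, 7, 1, 3, 7].

[3; 3, 1, 7, 1, 3, 7]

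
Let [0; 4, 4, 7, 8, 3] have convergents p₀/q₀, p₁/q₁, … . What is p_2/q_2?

4/17

Using pₖ = aₖpₖ₋₁ + pₖ₋₂, qₖ = aₖqₖ₋₁ + qₖ₋₂ (with p₋₁=1, p₋₂=0, q₋₁=0, q₋₂=1):
  k=0: a=0, p=0, q=1
  k=1: a=4, p=1, q=4
  k=2: a=4, p=4, q=17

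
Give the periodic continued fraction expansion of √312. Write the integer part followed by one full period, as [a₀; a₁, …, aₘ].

a₀ = ⌊√312⌋ = 17.

[17; 1, 1, 1, 34]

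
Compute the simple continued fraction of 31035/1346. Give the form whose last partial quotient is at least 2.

[23; 17, 2, 12, 3]

31035 = 23·1346 + 77
1346 = 17·77 + 37
77 = 2·37 + 3
37 = 12·3 + 1
3 = 3·1 + 0  (stop)
So 31035/1346 = [23; 17, 2, 12, 3].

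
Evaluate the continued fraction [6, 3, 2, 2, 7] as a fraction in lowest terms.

Fold from the inside: start with 7/1.
  2 + 1/7 = 15/7
  2 + 7/15 = 37/15
  3 + 15/37 = 126/37
  6 + 37/126 = 793/126

793/126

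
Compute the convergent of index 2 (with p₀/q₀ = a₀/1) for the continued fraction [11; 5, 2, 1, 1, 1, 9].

Using pₖ = aₖpₖ₋₁ + pₖ₋₂, qₖ = aₖqₖ₋₁ + qₖ₋₂ (with p₋₁=1, p₋₂=0, q₋₁=0, q₋₂=1):
  k=0: a=11, p=11, q=1
  k=1: a=5, p=56, q=5
  k=2: a=2, p=123, q=11

123/11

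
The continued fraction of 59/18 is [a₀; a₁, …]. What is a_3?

59 = 3·18 + 5   →  a_0 = 3
18 = 3·5 + 3   →  a_1 = 3
5 = 1·3 + 2   →  a_2 = 1
3 = 1·2 + 1   →  a_3 = 1

1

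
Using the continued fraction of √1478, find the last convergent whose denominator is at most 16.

√1478 = [38; 2, 4, 38, 4, 2, 76, …] (period length 6).
Convergents:
  p_0/q_0 = 38/1
  p_1/q_1 = 77/2
  p_2/q_2 = 346/9
  p_3/q_3 = 13225/344
q_2 = 9 ≤ 16 < 344 = q_3, so the answer is 346/9.

346/9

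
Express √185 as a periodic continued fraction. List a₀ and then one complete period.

[13; 1, 1, 1, 1, 26]

a₀ = ⌊√185⌋ = 13.
With m₀=0, d₀=1 and mₖ₊₁ = dₖaₖ − mₖ, dₖ₊₁ = (n − mₖ₊₁²)/dₖ, aₖ₊₁ = ⌊(a₀+mₖ₊₁)/dₖ₊₁⌋:
  k=1: m=13, d=16, a=1
  k=2: m=3, d=11, a=1
  k=3: m=8, d=11, a=1
  k=4: m=3, d=16, a=1
  k=5: m=13, d=1, a=26
d=1 and a=2a₀=26 at k=5, so the next step gives (m, d) = (13, 16) again — its k=1 value — and the period has length 5.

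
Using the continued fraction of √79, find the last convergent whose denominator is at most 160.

1351/152

√79 = [8; 1, 7, 1, 16, …] (period length 4).
Convergents:
  p_0/q_0 = 8/1
  p_1/q_1 = 9/1
  p_2/q_2 = 71/8
  p_3/q_3 = 80/9
  p_4/q_4 = 1351/152
  p_5/q_5 = 1431/161
q_4 = 152 ≤ 160 < 161 = q_5, so the answer is 1351/152.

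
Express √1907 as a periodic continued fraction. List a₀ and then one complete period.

a₀ = ⌊√1907⌋ = 43.
With m₀=0, d₀=1 and mₖ₊₁ = dₖaₖ − mₖ, dₖ₊₁ = (n − mₖ₊₁²)/dₖ, aₖ₊₁ = ⌊(a₀+mₖ₊₁)/dₖ₊₁⌋:
  k=1: m=43, d=58, a=1
  k=2: m=15, d=29, a=2
  k=3: m=43, d=2, a=43
  k=4: m=43, d=29, a=2
  k=5: m=15, d=58, a=1
  k=6: m=43, d=1, a=86
d=1 and a=2a₀=86 at k=6, so the next step gives (m, d) = (43, 58) again — its k=1 value — and the period has length 6.

[43; 1, 2, 43, 2, 1, 86]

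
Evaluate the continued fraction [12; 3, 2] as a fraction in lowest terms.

86/7

Using pₖ = aₖpₖ₋₁ + pₖ₋₂ and qₖ = aₖqₖ₋₁ + qₖ₋₂:
  k=0: a=12, p=12, q=1
  k=1: a=3, p=37, q=3
  k=2: a=2, p=86, q=7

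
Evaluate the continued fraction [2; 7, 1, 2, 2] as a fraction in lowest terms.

Using pₖ = aₖpₖ₋₁ + pₖ₋₂ and qₖ = aₖqₖ₋₁ + qₖ₋₂:
  k=0: a=2, p=2, q=1
  k=1: a=7, p=15, q=7
  k=2: a=1, p=17, q=8
  k=3: a=2, p=49, q=23
  k=4: a=2, p=115, q=54

115/54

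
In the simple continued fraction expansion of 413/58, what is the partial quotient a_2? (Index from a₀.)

3

413 = 7·58 + 7   →  a_0 = 7
58 = 8·7 + 2   →  a_1 = 8
7 = 3·2 + 1   →  a_2 = 3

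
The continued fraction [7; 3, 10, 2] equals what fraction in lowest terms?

Using pₖ = aₖpₖ₋₁ + pₖ₋₂ and qₖ = aₖqₖ₋₁ + qₖ₋₂:
  k=0: a=7, p=7, q=1
  k=1: a=3, p=22, q=3
  k=2: a=10, p=227, q=31
  k=3: a=2, p=476, q=65

476/65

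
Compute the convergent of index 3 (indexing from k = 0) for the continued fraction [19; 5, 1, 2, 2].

Using pₖ = aₖpₖ₋₁ + pₖ₋₂, qₖ = aₖqₖ₋₁ + qₖ₋₂ (with p₋₁=1, p₋₂=0, q₋₁=0, q₋₂=1):
  k=0: a=19, p=19, q=1
  k=1: a=5, p=96, q=5
  k=2: a=1, p=115, q=6
  k=3: a=2, p=326, q=17

326/17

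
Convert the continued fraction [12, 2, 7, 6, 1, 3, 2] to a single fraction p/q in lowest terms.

11632/933

Using pₖ = aₖpₖ₋₁ + pₖ₋₂ and qₖ = aₖqₖ₋₁ + qₖ₋₂:
  k=0: a=12, p=12, q=1
  k=1: a=2, p=25, q=2
  k=2: a=7, p=187, q=15
  k=3: a=6, p=1147, q=92
  k=4: a=1, p=1334, q=107
  k=5: a=3, p=5149, q=413
  k=6: a=2, p=11632, q=933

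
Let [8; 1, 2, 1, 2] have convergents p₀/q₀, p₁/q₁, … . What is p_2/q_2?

26/3

Using pₖ = aₖpₖ₋₁ + pₖ₋₂, qₖ = aₖqₖ₋₁ + qₖ₋₂ (with p₋₁=1, p₋₂=0, q₋₁=0, q₋₂=1):
  k=0: a=8, p=8, q=1
  k=1: a=1, p=9, q=1
  k=2: a=2, p=26, q=3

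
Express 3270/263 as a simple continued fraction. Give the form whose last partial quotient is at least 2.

3270 = 12*263 + 114
263 = 2*114 + 35
114 = 3*35 + 9
35 = 3*9 + 8
9 = 1*8 + 1
8 = 8*1 + 0  (stop)
So 3270/263 = [12; 2, 3, 3, 1, 8].

[12; 2, 3, 3, 1, 8]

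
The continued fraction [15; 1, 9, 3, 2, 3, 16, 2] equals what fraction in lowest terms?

131914/8295

Fold from the inside: start with 2/1.
  16 + 1/2 = 33/2
  3 + 2/33 = 101/33
  2 + 33/101 = 235/101
  3 + 101/235 = 806/235
  9 + 235/806 = 7489/806
  1 + 806/7489 = 8295/7489
  15 + 7489/8295 = 131914/8295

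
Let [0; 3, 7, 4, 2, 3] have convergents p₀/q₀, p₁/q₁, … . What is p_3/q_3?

29/91

Using pₖ = aₖpₖ₋₁ + pₖ₋₂, qₖ = aₖqₖ₋₁ + qₖ₋₂ (with p₋₁=1, p₋₂=0, q₋₁=0, q₋₂=1):
  k=0: a=0, p=0, q=1
  k=1: a=3, p=1, q=3
  k=2: a=7, p=7, q=22
  k=3: a=4, p=29, q=91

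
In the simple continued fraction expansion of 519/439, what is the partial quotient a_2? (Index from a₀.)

519 = 1·439 + 80   →  a_0 = 1
439 = 5·80 + 39   →  a_1 = 5
80 = 2·39 + 2   →  a_2 = 2

2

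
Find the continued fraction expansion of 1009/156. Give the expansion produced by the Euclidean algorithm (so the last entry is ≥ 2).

1009 = 6*156 + 73
156 = 2*73 + 10
73 = 7*10 + 3
10 = 3*3 + 1
3 = 3*1 + 0  (stop)
So 1009/156 = [6; 2, 7, 3, 3].

[6; 2, 7, 3, 3]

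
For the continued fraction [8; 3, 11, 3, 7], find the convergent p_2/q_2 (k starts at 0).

Using pₖ = aₖpₖ₋₁ + pₖ₋₂, qₖ = aₖqₖ₋₁ + qₖ₋₂ (with p₋₁=1, p₋₂=0, q₋₁=0, q₋₂=1):
  k=0: a=8, p=8, q=1
  k=1: a=3, p=25, q=3
  k=2: a=11, p=283, q=34

283/34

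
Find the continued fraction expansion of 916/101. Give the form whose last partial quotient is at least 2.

[9; 14, 2, 3]

916 = 9×101 + 7
101 = 14×7 + 3
7 = 2×3 + 1
3 = 3×1 + 0  (stop)
So 916/101 = [9; 14, 2, 3].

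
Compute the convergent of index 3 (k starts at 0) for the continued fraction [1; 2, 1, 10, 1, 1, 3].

Using pₖ = aₖpₖ₋₁ + pₖ₋₂, qₖ = aₖqₖ₋₁ + qₖ₋₂ (with p₋₁=1, p₋₂=0, q₋₁=0, q₋₂=1):
  k=0: a=1, p=1, q=1
  k=1: a=2, p=3, q=2
  k=2: a=1, p=4, q=3
  k=3: a=10, p=43, q=32

43/32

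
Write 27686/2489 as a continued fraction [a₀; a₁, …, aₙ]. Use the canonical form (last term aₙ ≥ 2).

[11; 8, 9, 3, 3, 3]

27686 = 11×2489 + 307
2489 = 8×307 + 33
307 = 9×33 + 10
33 = 3×10 + 3
10 = 3×3 + 1
3 = 3×1 + 0  (stop)
So 27686/2489 = [11; 8, 9, 3, 3, 3].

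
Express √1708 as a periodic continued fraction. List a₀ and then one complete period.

a₀ = ⌊√1708⌋ = 41.
With m₀=0, d₀=1 and mₖ₊₁ = dₖaₖ − mₖ, dₖ₊₁ = (n − mₖ₊₁²)/dₖ, aₖ₊₁ = ⌊(a₀+mₖ₊₁)/dₖ₊₁⌋:
  k=1: m=41, d=27, a=3
  k=2: m=40, d=4, a=20
  k=3: m=40, d=27, a=3
  k=4: m=41, d=1, a=82
d=1 and a=2a₀=82 at k=4, so the next step gives (m, d) = (41, 27) again — its k=1 value — and the period has length 4.

[41; 3, 20, 3, 82]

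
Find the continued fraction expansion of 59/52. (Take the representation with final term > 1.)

59 = 1×52 + 7
52 = 7×7 + 3
7 = 2×3 + 1
3 = 3×1 + 0  (stop)
So 59/52 = [1; 7, 2, 3].

[1; 7, 2, 3]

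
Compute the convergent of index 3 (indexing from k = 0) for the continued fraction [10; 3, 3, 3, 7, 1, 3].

Using pₖ = aₖpₖ₋₁ + pₖ₋₂, qₖ = aₖqₖ₋₁ + qₖ₋₂ (with p₋₁=1, p₋₂=0, q₋₁=0, q₋₂=1):
  k=0: a=10, p=10, q=1
  k=1: a=3, p=31, q=3
  k=2: a=3, p=103, q=10
  k=3: a=3, p=340, q=33

340/33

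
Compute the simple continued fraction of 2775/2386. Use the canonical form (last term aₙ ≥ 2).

[1; 6, 7, 2, 12, 2]

2775 = 1·2386 + 389
2386 = 6·389 + 52
389 = 7·52 + 25
52 = 2·25 + 2
25 = 12·2 + 1
2 = 2·1 + 0  (stop)
So 2775/2386 = [1; 6, 7, 2, 12, 2].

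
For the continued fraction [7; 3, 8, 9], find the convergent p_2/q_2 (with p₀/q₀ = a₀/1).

Using pₖ = aₖpₖ₋₁ + pₖ₋₂, qₖ = aₖqₖ₋₁ + qₖ₋₂ (with p₋₁=1, p₋₂=0, q₋₁=0, q₋₂=1):
  k=0: a=7, p=7, q=1
  k=1: a=3, p=22, q=3
  k=2: a=8, p=183, q=25

183/25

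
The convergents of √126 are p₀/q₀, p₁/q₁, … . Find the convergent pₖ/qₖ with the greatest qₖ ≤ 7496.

40365/3596

√126 = [11; 4, 2, 4, 22, …] (period length 4).
Convergents:
  p_0/q_0 = 11/1
  p_1/q_1 = 45/4
  p_2/q_2 = 101/9
  p_3/q_3 = 449/40
  p_4/q_4 = 9979/889
  p_5/q_5 = 40365/3596
  p_6/q_6 = 90709/8081
q_5 = 3596 ≤ 7496 < 8081 = q_6, so the answer is 40365/3596.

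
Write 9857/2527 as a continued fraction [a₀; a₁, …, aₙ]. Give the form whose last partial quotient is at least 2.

9857 = 3·2527 + 2276
2527 = 1·2276 + 251
2276 = 9·251 + 17
251 = 14·17 + 13
17 = 1·13 + 4
13 = 3·4 + 1
4 = 4·1 + 0  (stop)
So 9857/2527 = [3; 1, 9, 14, 1, 3, 4].

[3; 1, 9, 14, 1, 3, 4]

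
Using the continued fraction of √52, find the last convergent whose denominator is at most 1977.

9223/1279

√52 = [7; 4, 1, 2, 1, 4, 14, …] (period length 6).
Convergents:
  p_0/q_0 = 7/1
  p_1/q_1 = 29/4
  p_2/q_2 = 36/5
  p_3/q_3 = 101/14
  p_4/q_4 = 137/19
  p_5/q_5 = 649/90
  p_6/q_6 = 9223/1279
  p_7/q_7 = 37541/5206
q_6 = 1279 ≤ 1977 < 5206 = q_7, so the answer is 9223/1279.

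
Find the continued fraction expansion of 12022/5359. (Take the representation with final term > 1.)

[2; 4, 9, 8, 2, 2, 3]

12022 = 2·5359 + 1304
5359 = 4·1304 + 143
1304 = 9·143 + 17
143 = 8·17 + 7
17 = 2·7 + 3
7 = 2·3 + 1
3 = 3·1 + 0  (stop)
So 12022/5359 = [2; 4, 9, 8, 2, 2, 3].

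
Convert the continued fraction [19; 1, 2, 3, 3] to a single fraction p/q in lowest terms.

650/33

Using pₖ = aₖpₖ₋₁ + pₖ₋₂ and qₖ = aₖqₖ₋₁ + qₖ₋₂:
  k=0: a=19, p=19, q=1
  k=1: a=1, p=20, q=1
  k=2: a=2, p=59, q=3
  k=3: a=3, p=197, q=10
  k=4: a=3, p=650, q=33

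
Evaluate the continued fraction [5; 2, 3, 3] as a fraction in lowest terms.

Fold from the inside: start with 3/1.
  3 + 1/3 = 10/3
  2 + 3/10 = 23/10
  5 + 10/23 = 125/23

125/23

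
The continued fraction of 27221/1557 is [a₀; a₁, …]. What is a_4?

3

27221 = 17·1557 + 752   →  a_0 = 17
1557 = 2·752 + 53   →  a_1 = 2
752 = 14·53 + 10   →  a_2 = 14
53 = 5·10 + 3   →  a_3 = 5
10 = 3·3 + 1   →  a_4 = 3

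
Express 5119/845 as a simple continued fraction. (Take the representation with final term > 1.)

5119 = 6×845 + 49
845 = 17×49 + 12
49 = 4×12 + 1
12 = 12×1 + 0  (stop)
So 5119/845 = [6; 17, 4, 12].

[6; 17, 4, 12]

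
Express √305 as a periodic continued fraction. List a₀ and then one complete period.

a₀ = ⌊√305⌋ = 17.
With m₀=0, d₀=1 and mₖ₊₁ = dₖaₖ − mₖ, dₖ₊₁ = (n − mₖ₊₁²)/dₖ, aₖ₊₁ = ⌊(a₀+mₖ₊₁)/dₖ₊₁⌋:
  k=1: m=17, d=16, a=2
  k=2: m=15, d=5, a=6
  k=3: m=15, d=16, a=2
  k=4: m=17, d=1, a=34
d=1 and a=2a₀=34 at k=4, so the next step gives (m, d) = (17, 16) again — its k=1 value — and the period has length 4.

[17; 2, 6, 2, 34]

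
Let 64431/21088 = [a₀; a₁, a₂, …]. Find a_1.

64431 = 3·21088 + 1167   →  a_0 = 3
21088 = 18·1167 + 82   →  a_1 = 18

18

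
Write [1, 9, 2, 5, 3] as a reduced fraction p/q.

Fold from the inside: start with 3/1.
  5 + 1/3 = 16/3
  2 + 3/16 = 35/16
  9 + 16/35 = 331/35
  1 + 35/331 = 366/331

366/331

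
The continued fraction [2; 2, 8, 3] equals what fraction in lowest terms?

Fold from the inside: start with 3/1.
  8 + 1/3 = 25/3
  2 + 3/25 = 53/25
  2 + 25/53 = 131/53

131/53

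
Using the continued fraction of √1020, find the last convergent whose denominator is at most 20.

√1020 = [31; 1, 14, 1, 62, …] (period length 4).
Convergents:
  p_0/q_0 = 31/1
  p_1/q_1 = 32/1
  p_2/q_2 = 479/15
  p_3/q_3 = 511/16
  p_4/q_4 = 32161/1007
q_3 = 16 ≤ 20 < 1007 = q_4, so the answer is 511/16.

511/16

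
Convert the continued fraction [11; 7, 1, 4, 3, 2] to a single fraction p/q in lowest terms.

3216/289

Fold from the inside: start with 2/1.
  3 + 1/2 = 7/2
  4 + 2/7 = 30/7
  1 + 7/30 = 37/30
  7 + 30/37 = 289/37
  11 + 37/289 = 3216/289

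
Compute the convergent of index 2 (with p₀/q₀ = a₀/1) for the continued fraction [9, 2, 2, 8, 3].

47/5

Using pₖ = aₖpₖ₋₁ + pₖ₋₂, qₖ = aₖqₖ₋₁ + qₖ₋₂ (with p₋₁=1, p₋₂=0, q₋₁=0, q₋₂=1):
  k=0: a=9, p=9, q=1
  k=1: a=2, p=19, q=2
  k=2: a=2, p=47, q=5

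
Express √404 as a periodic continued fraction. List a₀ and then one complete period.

[20; 10, 40]

a₀ = ⌊√404⌋ = 20.
With m₀=0, d₀=1 and mₖ₊₁ = dₖaₖ − mₖ, dₖ₊₁ = (n − mₖ₊₁²)/dₖ, aₖ₊₁ = ⌊(a₀+mₖ₊₁)/dₖ₊₁⌋:
  k=1: m=20, d=4, a=10
  k=2: m=20, d=1, a=40
d=1 and a=2a₀=40 at k=2, so the next step gives (m, d) = (20, 4) again — its k=1 value — and the period has length 2.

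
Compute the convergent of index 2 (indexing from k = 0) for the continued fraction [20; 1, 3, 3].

83/4

Using pₖ = aₖpₖ₋₁ + pₖ₋₂, qₖ = aₖqₖ₋₁ + qₖ₋₂ (with p₋₁=1, p₋₂=0, q₋₁=0, q₋₂=1):
  k=0: a=20, p=20, q=1
  k=1: a=1, p=21, q=1
  k=2: a=3, p=83, q=4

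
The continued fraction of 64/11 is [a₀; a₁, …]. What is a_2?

4

64 = 5·11 + 9   →  a_0 = 5
11 = 1·9 + 2   →  a_1 = 1
9 = 4·2 + 1   →  a_2 = 4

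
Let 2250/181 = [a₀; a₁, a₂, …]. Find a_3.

2250 = 12·181 + 78   →  a_0 = 12
181 = 2·78 + 25   →  a_1 = 2
78 = 3·25 + 3   →  a_2 = 3
25 = 8·3 + 1   →  a_3 = 8

8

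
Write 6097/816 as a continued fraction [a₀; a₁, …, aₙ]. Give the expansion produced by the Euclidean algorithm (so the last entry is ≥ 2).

6097 = 7*816 + 385
816 = 2*385 + 46
385 = 8*46 + 17
46 = 2*17 + 12
17 = 1*12 + 5
12 = 2*5 + 2
5 = 2*2 + 1
2 = 2*1 + 0  (stop)
So 6097/816 = [7; 2, 8, 2, 1, 2, 2, 2].

[7; 2, 8, 2, 1, 2, 2, 2]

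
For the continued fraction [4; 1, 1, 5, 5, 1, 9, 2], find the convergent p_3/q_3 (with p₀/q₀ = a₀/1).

Using pₖ = aₖpₖ₋₁ + pₖ₋₂, qₖ = aₖqₖ₋₁ + qₖ₋₂ (with p₋₁=1, p₋₂=0, q₋₁=0, q₋₂=1):
  k=0: a=4, p=4, q=1
  k=1: a=1, p=5, q=1
  k=2: a=1, p=9, q=2
  k=3: a=5, p=50, q=11

50/11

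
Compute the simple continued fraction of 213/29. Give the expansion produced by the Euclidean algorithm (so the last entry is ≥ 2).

[7; 2, 1, 9]

213 = 7×29 + 10
29 = 2×10 + 9
10 = 1×9 + 1
9 = 9×1 + 0  (stop)
So 213/29 = [7; 2, 1, 9].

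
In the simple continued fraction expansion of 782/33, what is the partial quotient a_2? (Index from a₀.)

2

782 = 23·33 + 23   →  a_0 = 23
33 = 1·23 + 10   →  a_1 = 1
23 = 2·10 + 3   →  a_2 = 2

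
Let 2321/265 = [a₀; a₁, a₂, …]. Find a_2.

2321 = 8·265 + 201   →  a_0 = 8
265 = 1·201 + 64   →  a_1 = 1
201 = 3·64 + 9   →  a_2 = 3

3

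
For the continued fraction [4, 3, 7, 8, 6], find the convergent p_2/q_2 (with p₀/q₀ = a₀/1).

Using pₖ = aₖpₖ₋₁ + pₖ₋₂, qₖ = aₖqₖ₋₁ + qₖ₋₂ (with p₋₁=1, p₋₂=0, q₋₁=0, q₋₂=1):
  k=0: a=4, p=4, q=1
  k=1: a=3, p=13, q=3
  k=2: a=7, p=95, q=22

95/22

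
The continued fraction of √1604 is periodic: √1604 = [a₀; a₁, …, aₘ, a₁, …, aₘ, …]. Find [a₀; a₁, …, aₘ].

[40; 20, 80]

a₀ = ⌊√1604⌋ = 40.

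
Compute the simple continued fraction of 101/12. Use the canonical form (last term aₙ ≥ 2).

101 = 8*12 + 5
12 = 2*5 + 2
5 = 2*2 + 1
2 = 2*1 + 0  (stop)
So 101/12 = [8; 2, 2, 2].

[8; 2, 2, 2]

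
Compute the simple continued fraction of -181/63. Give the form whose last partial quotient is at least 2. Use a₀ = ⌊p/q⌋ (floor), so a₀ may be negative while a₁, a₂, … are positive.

[-3; 7, 1, 7]

-181 = -3*63 + 8
63 = 7*8 + 7
8 = 1*7 + 1
7 = 7*1 + 0  (stop)
So -181/63 = [-3; 7, 1, 7].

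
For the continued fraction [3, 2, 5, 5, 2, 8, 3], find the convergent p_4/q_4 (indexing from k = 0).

432/125

Using pₖ = aₖpₖ₋₁ + pₖ₋₂, qₖ = aₖqₖ₋₁ + qₖ₋₂ (with p₋₁=1, p₋₂=0, q₋₁=0, q₋₂=1):
  k=0: a=3, p=3, q=1
  k=1: a=2, p=7, q=2
  k=2: a=5, p=38, q=11
  k=3: a=5, p=197, q=57
  k=4: a=2, p=432, q=125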